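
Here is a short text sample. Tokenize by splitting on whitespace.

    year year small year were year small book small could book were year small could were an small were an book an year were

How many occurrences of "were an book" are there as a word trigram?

1

Scanning the 22 overlapping trigram windows for "were an book":
  position 19–21: were an book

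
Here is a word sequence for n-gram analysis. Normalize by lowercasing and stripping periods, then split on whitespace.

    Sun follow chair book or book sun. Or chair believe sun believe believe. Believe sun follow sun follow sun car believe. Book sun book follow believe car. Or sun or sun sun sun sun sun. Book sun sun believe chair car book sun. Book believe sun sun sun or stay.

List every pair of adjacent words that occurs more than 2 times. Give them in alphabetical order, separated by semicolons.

Bigram counts meeting the condition (more than 2 times):
  believe sun: 3
  book sun: 4
  sun book: 3
  sun follow: 3
  sun or: 3
  sun sun: 7

believe sun; book sun; sun book; sun follow; sun or; sun sun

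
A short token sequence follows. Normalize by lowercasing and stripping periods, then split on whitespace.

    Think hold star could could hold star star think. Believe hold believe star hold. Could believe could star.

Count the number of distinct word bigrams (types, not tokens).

16

18 tokens → 17 bigram windows in total.
Repeated bigrams (each contributes count−1 duplicates):
  hold star: 2
1 duplicate windows → 17 − 1 = 16 distinct.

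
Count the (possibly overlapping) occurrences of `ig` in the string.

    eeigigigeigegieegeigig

Sliding a length-2 window over the 22 characters (21 positions):
  position 3–4: ig
  position 5–6: ig
  position 7–8: ig
  position 10–11: ig
  position 19–20: ig
  position 21–22: ig

6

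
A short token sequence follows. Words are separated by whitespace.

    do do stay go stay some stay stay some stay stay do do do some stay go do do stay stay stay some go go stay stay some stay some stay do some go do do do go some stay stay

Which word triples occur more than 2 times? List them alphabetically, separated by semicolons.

some stay stay; stay some stay; stay stay some

Trigram counts meeting the condition (more than 2 times):
  some stay stay: 3
  stay some stay: 4
  stay stay some: 3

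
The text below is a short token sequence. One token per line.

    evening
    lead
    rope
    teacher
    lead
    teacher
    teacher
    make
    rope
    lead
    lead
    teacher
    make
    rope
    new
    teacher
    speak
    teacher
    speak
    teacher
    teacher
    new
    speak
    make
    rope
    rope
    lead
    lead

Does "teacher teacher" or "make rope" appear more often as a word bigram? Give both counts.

"teacher teacher": 2 occurrences
"make rope": 3 occurrences

"make rope" (3 vs 2)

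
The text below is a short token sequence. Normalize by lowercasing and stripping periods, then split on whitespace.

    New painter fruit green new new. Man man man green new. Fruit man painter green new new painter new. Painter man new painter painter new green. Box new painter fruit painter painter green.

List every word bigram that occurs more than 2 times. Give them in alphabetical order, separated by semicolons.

Bigram counts meeting the condition (more than 2 times):
  green new: 3
  new painter: 5

green new; new painter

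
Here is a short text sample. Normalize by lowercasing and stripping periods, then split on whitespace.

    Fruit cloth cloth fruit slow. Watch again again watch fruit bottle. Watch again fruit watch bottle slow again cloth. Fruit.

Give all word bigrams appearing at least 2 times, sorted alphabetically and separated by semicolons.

Bigram counts meeting the condition (at least 2 times):
  cloth fruit: 2
  watch again: 2

cloth fruit; watch again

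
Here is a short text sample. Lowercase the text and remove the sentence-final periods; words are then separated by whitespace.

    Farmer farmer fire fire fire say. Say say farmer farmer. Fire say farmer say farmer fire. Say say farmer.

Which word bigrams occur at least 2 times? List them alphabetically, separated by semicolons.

Bigram counts meeting the condition (at least 2 times):
  farmer farmer: 2
  farmer fire: 3
  fire fire: 2
  fire say: 3
  say farmer: 4
  say say: 3

farmer farmer; farmer fire; fire fire; fire say; say farmer; say say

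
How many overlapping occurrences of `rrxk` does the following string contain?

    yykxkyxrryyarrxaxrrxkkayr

Sliding a length-4 window over the 25 characters (22 positions):
  position 18–21: rrxk

1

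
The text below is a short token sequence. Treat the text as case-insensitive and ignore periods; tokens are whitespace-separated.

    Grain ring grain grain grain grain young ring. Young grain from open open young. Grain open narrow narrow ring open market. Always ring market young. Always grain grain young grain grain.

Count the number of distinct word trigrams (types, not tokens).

27

31 tokens → 29 trigram windows in total.
Repeated trigrams (each contributes count−1 duplicates):
  grain grain grain: 2
  grain grain young: 2
2 duplicate windows → 29 − 2 = 27 distinct.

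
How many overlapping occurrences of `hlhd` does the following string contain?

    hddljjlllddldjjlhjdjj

0

Sliding a length-4 window over the 21 characters (18 positions):
  (no match at any position)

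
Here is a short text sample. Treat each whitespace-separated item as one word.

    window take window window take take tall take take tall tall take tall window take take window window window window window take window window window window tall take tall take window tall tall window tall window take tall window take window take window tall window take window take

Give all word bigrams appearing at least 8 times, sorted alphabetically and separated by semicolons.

window take; window window

Bigram counts meeting the condition (at least 8 times):
  window take: 9
  window window: 8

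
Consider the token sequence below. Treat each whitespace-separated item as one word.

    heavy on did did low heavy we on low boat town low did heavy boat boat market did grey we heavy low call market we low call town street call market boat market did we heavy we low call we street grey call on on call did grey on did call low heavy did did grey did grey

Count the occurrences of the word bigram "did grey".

Scanning the 57 overlapping bigram windows for "did grey":
  position 18–19: did grey
  position 47–48: did grey
  position 55–56: did grey
  position 57–58: did grey

4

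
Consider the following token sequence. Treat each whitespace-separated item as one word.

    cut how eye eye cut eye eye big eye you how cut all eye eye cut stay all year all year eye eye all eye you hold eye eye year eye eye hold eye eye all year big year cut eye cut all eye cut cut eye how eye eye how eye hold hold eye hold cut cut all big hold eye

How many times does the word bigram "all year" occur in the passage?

Scanning the 61 overlapping bigram windows for "all year":
  position 18–19: all year
  position 20–21: all year
  position 36–37: all year

3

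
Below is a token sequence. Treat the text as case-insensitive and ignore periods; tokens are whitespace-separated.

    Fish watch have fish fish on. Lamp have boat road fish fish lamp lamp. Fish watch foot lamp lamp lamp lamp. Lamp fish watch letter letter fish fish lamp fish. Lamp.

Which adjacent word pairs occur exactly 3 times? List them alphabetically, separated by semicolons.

fish fish; fish lamp; fish watch; lamp fish

Bigram counts meeting the condition (exactly 3 times):
  fish fish: 3
  fish lamp: 3
  fish watch: 3
  lamp fish: 3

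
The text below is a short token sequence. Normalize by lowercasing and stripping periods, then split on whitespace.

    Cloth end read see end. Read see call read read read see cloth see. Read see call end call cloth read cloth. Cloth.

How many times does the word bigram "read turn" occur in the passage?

Scanning the 22 overlapping bigram windows for "read turn":
  (none found)

0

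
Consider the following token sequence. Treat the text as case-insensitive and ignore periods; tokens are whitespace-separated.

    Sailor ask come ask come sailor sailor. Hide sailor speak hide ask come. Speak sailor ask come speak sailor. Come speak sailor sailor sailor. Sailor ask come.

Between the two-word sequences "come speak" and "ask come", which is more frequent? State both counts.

"come speak": 3 occurrences
"ask come": 5 occurrences

"ask come" (5 vs 3)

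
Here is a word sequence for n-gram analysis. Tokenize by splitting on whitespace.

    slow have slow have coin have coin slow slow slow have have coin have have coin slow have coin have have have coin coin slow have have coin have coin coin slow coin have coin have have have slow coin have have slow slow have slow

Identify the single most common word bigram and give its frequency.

"have coin", 9 times

Bigram frequencies (highest first):
  have coin: 9
  have have: 8
  coin have: 7
  slow have: 6
  have slow: 4
  coin slow: 4
  … (3 more, each ≤ 3)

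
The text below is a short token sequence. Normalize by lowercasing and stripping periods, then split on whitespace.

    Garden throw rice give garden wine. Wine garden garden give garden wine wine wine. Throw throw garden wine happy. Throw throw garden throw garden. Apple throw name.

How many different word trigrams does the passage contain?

27 tokens → 25 trigram windows in total.
Repeated trigrams (each contributes count−1 duplicates):
  garden wine wine: 2
  give garden wine: 2
  throw throw garden: 2
3 duplicate windows → 25 − 3 = 22 distinct.

22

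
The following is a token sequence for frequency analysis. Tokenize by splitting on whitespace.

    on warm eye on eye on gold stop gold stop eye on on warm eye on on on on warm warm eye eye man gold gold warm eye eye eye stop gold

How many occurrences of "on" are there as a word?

9

Scanning the 32 tokens for "on":
  position 1: on
  position 4: on
  position 6: on
  position 12: on
  position 13: on
  position 16: on
  position 17: on
  position 18: on
  position 19: on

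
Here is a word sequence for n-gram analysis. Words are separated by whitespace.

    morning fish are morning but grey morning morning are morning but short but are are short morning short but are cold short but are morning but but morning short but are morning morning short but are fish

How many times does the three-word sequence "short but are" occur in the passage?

5

Scanning the 35 overlapping trigram windows for "short but are":
  position 12–14: short but are
  position 18–20: short but are
  position 22–24: short but are
  position 29–31: short but are
  position 34–36: short but are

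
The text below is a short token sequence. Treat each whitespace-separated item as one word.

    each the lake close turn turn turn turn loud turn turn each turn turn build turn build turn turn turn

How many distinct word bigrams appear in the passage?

11

20 tokens → 19 bigram windows in total.
Repeated bigrams (each contributes count−1 duplicates):
  turn turn: 7
  build turn: 2
  turn build: 2
8 duplicate windows → 19 − 8 = 11 distinct.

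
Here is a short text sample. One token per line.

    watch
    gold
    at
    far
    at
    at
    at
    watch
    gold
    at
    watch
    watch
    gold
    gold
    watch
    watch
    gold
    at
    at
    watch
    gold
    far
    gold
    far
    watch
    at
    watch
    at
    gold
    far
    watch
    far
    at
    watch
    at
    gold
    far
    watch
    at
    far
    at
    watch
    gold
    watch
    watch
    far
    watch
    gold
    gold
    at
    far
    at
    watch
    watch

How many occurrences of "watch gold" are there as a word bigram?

7

Scanning the 53 overlapping bigram windows for "watch gold":
  position 1–2: watch gold
  position 8–9: watch gold
  position 12–13: watch gold
  position 16–17: watch gold
  position 20–21: watch gold
  position 42–43: watch gold
  position 47–48: watch gold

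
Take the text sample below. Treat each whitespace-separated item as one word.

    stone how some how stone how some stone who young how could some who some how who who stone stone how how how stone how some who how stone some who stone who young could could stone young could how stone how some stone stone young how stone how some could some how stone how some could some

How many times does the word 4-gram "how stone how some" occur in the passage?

5

Scanning the 55 overlapping 4-gram windows for "how stone how some":
  position 4–7: how stone how some
  position 23–26: how stone how some
  position 40–43: how stone how some
  position 47–50: how stone how some
  position 53–56: how stone how some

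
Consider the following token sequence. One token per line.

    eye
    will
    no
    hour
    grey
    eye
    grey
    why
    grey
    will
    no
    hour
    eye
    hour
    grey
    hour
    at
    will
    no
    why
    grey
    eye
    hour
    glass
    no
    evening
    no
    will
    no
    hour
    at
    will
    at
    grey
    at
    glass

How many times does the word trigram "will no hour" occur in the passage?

Scanning the 34 overlapping trigram windows for "will no hour":
  position 2–4: will no hour
  position 10–12: will no hour
  position 28–30: will no hour

3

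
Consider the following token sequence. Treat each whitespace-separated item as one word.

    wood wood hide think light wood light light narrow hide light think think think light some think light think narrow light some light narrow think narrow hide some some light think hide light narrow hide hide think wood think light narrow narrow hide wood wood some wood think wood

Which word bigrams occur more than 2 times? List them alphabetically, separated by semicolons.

Bigram counts meeting the condition (more than 2 times):
  light narrow: 4
  light think: 3
  narrow hide: 4
  think light: 4

light narrow; light think; narrow hide; think light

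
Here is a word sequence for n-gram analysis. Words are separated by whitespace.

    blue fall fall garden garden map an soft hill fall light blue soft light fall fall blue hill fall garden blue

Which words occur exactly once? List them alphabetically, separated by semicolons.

an; map

Unigram counts meeting the condition (exactly once):
  an: 1
  map: 1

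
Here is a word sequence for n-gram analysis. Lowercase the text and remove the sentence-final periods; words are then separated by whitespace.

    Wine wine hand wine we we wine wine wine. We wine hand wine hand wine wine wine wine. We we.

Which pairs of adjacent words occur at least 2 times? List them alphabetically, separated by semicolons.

Bigram counts meeting the condition (at least 2 times):
  hand wine: 3
  we we: 2
  we wine: 2
  wine hand: 3
  wine we: 3
  wine wine: 6

hand wine; we we; we wine; wine hand; wine we; wine wine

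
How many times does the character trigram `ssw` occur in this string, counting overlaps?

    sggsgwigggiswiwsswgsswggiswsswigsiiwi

3

Sliding a length-3 window over the 37 characters (35 positions):
  position 16–18: ssw
  position 20–22: ssw
  position 28–30: ssw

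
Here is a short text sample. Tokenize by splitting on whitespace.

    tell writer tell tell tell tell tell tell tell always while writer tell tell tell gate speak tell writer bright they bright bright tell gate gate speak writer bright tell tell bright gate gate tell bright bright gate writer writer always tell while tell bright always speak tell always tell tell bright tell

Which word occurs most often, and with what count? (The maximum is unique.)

"tell", 22 times

Unigram frequencies (highest first):
  tell: 22
  bright: 9
  writer: 6
  gate: 6
  always: 4
  speak: 3
  … (2 more, each ≤ 2)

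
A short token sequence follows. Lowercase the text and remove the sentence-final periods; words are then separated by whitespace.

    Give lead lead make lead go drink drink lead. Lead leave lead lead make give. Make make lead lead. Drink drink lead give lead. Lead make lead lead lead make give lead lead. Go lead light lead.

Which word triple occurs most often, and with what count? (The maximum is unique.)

"lead lead make", 4 times

Trigram frequencies (highest first):
  lead lead make: 4
  give lead lead: 3
  lead make lead: 2
  drink drink lead: 2
  lead make give: 2
  make lead lead: 2
  … (20 more, each ≤ 1)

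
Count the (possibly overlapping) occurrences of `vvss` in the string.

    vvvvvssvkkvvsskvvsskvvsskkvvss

5

Sliding a length-4 window over the 30 characters (27 positions):
  position 4–7: vvss
  position 11–14: vvss
  position 16–19: vvss
  position 21–24: vvss
  position 27–30: vvss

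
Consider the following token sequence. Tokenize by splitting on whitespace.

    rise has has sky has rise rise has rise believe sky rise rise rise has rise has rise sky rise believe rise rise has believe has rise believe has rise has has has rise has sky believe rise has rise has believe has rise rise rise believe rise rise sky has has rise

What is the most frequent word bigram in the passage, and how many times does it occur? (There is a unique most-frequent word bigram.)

Bigram frequencies (highest first):
  has rise: 10
  rise has: 9
  rise rise: 7
  has has: 4
  rise believe: 4
  believe rise: 3
  … (8 more, each ≤ 3)

"has rise", 10 times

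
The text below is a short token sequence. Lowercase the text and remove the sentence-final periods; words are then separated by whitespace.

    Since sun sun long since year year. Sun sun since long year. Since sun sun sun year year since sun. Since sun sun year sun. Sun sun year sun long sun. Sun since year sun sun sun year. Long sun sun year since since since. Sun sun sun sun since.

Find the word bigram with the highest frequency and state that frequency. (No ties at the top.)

"sun sun", 14 times

Bigram frequencies (highest first):
  sun sun: 14
  since sun: 5
  sun year: 5
  year sun: 4
  sun since: 4
  year since: 3
  … (9 more, each ≤ 2)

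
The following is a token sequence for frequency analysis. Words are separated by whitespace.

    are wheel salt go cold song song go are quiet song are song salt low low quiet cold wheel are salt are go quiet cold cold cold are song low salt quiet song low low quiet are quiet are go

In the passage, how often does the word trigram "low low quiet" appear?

Scanning the 38 overlapping trigram windows for "low low quiet":
  position 15–17: low low quiet
  position 34–36: low low quiet

2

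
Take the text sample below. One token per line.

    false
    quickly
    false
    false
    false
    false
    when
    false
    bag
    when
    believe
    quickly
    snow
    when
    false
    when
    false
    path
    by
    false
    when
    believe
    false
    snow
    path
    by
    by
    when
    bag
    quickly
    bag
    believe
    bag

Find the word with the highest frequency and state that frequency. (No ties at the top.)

Unigram frequencies (highest first):
  false: 10
  when: 6
  bag: 4
  quickly: 3
  believe: 3
  by: 3
  … (2 more, each ≤ 2)

"false", 10 times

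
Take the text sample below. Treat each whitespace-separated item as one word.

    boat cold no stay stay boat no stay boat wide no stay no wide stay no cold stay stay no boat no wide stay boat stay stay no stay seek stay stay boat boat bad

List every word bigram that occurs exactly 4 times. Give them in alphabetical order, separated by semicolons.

Bigram counts meeting the condition (exactly 4 times):
  no stay: 4
  stay boat: 4
  stay no: 4
  stay stay: 4

no stay; stay boat; stay no; stay stay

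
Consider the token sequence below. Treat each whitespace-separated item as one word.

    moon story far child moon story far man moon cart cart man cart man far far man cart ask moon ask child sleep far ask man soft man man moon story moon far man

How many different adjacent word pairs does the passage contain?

34 tokens → 33 bigram windows in total.
Repeated bigrams (each contributes count−1 duplicates):
  far man: 3
  moon story: 3
  cart man: 2
  man cart: 2
  man moon: 2
  story far: 2
8 duplicate windows → 33 − 8 = 25 distinct.

25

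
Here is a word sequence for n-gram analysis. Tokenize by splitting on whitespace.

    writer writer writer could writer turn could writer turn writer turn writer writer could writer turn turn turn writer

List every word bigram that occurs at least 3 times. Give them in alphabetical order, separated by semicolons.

Bigram counts meeting the condition (at least 3 times):
  could writer: 3
  turn writer: 3
  writer turn: 4
  writer writer: 3

could writer; turn writer; writer turn; writer writer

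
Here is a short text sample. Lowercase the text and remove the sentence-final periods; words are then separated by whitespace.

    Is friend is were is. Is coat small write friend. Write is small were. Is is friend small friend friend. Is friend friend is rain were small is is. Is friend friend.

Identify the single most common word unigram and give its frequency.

Unigram frequencies (highest first):
  is: 12
  friend: 9
  small: 4
  were: 3
  write: 2
  coat: 1
  … (1 more, each ≤ 1)

"is", 12 times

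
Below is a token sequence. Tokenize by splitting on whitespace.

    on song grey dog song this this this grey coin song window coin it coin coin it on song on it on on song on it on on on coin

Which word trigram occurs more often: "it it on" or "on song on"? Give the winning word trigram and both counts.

"it it on": 0 occurrences
"on song on": 2 occurrences

"on song on" (2 vs 0)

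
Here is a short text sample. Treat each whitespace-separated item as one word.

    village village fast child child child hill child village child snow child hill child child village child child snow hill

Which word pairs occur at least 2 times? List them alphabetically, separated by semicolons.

Bigram counts meeting the condition (at least 2 times):
  child child: 4
  child hill: 2
  child snow: 2
  child village: 2
  hill child: 2
  village child: 2

child child; child hill; child snow; child village; hill child; village child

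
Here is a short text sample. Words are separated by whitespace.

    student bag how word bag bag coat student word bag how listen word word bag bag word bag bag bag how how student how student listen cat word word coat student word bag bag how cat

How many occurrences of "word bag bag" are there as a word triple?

4

Scanning the 34 overlapping trigram windows for "word bag bag":
  position 4–6: word bag bag
  position 14–16: word bag bag
  position 17–19: word bag bag
  position 32–34: word bag bag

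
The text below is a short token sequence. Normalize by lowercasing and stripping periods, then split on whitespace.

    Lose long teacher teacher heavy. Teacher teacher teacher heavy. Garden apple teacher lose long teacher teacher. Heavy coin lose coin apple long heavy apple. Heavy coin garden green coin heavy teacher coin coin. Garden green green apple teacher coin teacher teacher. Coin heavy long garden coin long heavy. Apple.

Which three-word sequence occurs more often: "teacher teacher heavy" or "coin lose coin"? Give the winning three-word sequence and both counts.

"teacher teacher heavy": 3 occurrences
"coin lose coin": 1 occurrence

"teacher teacher heavy" (3 vs 1)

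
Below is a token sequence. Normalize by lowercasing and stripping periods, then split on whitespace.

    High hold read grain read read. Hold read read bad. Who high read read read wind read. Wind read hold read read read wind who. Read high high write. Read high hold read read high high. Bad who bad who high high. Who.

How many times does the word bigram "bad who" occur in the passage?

Scanning the 42 overlapping bigram windows for "bad who":
  position 10–11: bad who
  position 37–38: bad who
  position 39–40: bad who

3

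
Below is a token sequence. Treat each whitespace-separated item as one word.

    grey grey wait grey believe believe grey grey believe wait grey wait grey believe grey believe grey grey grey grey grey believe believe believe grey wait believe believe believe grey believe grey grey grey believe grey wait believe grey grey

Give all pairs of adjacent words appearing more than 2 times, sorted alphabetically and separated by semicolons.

believe believe; believe grey; grey believe; grey grey; grey wait; wait grey

Bigram counts meeting the condition (more than 2 times):
  believe believe: 5
  believe grey: 8
  grey believe: 7
  grey grey: 9
  grey wait: 4
  wait grey: 3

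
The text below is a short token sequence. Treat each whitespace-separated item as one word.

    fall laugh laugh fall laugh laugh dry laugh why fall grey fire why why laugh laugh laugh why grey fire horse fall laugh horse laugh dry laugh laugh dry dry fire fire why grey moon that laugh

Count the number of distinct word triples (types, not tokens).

32

37 tokens → 35 trigram windows in total.
Repeated trigrams (each contributes count−1 duplicates):
  fall laugh laugh: 2
  laugh dry laugh: 2
  laugh laugh dry: 2
3 duplicate windows → 35 − 3 = 32 distinct.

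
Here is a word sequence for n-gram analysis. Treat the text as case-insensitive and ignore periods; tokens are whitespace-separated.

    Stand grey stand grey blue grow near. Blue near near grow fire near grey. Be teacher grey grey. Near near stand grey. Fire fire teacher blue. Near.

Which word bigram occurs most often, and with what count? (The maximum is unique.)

"stand grey", 3 times

Bigram frequencies (highest first):
  stand grey: 3
  blue near: 2
  near near: 2
  grey stand: 1
  grey blue: 1
  blue grow: 1
  … (16 more, each ≤ 1)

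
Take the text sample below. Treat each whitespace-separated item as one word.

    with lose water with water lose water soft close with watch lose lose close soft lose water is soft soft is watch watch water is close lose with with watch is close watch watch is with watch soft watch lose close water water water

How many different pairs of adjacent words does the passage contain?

32

44 tokens → 43 bigram windows in total.
Repeated bigrams (each contributes count−1 duplicates):
  lose water: 3
  with watch: 3
  is close: 2
  lose close: 2
  watch is: 2
  watch lose: 2
  watch watch: 2
  water is: 2
  … (1 more repeated)
11 duplicate windows → 43 − 11 = 32 distinct.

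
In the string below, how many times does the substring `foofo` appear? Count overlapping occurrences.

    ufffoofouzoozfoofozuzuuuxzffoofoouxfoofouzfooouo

4

Sliding a length-5 window over the 48 characters (44 positions):
  position 4–8: foofo
  position 14–18: foofo
  position 28–32: foofo
  position 36–40: foofo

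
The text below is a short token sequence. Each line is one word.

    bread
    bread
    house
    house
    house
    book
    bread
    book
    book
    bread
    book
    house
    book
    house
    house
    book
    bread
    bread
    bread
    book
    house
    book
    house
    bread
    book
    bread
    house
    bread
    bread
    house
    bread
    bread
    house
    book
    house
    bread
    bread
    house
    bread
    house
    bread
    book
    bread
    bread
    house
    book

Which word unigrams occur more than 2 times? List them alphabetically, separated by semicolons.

book; bread; house

Unigram counts meeting the condition (more than 2 times):
  book: 12
  bread: 19
  house: 15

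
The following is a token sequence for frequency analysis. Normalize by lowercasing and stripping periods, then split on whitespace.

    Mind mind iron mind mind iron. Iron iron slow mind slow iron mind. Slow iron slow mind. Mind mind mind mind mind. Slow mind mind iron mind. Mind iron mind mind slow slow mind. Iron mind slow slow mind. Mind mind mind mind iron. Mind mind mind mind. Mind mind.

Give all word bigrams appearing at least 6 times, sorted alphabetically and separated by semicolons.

Bigram counts meeting the condition (at least 6 times):
  iron mind: 6
  mind iron: 6
  mind mind: 19

iron mind; mind iron; mind mind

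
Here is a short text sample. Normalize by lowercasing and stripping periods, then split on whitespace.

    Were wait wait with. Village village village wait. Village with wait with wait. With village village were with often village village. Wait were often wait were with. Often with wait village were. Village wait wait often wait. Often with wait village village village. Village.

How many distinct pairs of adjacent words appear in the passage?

19

44 tokens → 43 bigram windows in total.
Repeated bigrams (each contributes count−1 duplicates):
  village village: 7
  with wait: 4
  village wait: 3
  wait village: 3
  wait with: 3
  often wait: 2
  often with: 2
  village were: 2
  … (6 more repeated)
24 duplicate windows → 43 − 24 = 19 distinct.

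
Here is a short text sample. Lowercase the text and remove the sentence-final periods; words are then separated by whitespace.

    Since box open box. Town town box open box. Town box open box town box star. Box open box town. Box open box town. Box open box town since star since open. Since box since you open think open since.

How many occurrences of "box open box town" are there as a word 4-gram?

6

Scanning the 37 overlapping 4-gram windows for "box open box town":
  position 2–5: box open box town
  position 7–10: box open box town
  position 11–14: box open box town
  position 17–20: box open box town
  position 21–24: box open box town
  position 25–28: box open box town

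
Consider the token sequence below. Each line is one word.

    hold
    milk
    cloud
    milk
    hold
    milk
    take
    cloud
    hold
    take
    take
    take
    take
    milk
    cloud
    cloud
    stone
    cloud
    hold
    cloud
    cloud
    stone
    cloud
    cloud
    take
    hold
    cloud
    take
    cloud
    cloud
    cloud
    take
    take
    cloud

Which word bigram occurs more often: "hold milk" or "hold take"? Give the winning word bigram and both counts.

"hold milk" (2 vs 1)

"hold milk": 2 occurrences
"hold take": 1 occurrence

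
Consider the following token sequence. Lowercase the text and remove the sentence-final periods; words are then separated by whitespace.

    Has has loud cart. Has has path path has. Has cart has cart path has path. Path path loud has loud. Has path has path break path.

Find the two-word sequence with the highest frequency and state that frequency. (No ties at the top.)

Bigram frequencies (highest first):
  has path: 4
  has has: 3
  path path: 3
  path has: 3
  has loud: 2
  cart has: 2
  … (7 more, each ≤ 2)

"has path", 4 times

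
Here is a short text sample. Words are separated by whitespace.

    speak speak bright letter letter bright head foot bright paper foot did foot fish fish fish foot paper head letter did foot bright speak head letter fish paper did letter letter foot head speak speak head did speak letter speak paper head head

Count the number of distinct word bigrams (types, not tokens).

43 tokens → 42 bigram windows in total.
Repeated bigrams (each contributes count−1 duplicates):
  did foot: 2
  fish fish: 2
  foot bright: 2
  head letter: 2
  letter letter: 2
  paper head: 2
  speak head: 2
  speak speak: 2
8 duplicate windows → 42 − 8 = 34 distinct.

34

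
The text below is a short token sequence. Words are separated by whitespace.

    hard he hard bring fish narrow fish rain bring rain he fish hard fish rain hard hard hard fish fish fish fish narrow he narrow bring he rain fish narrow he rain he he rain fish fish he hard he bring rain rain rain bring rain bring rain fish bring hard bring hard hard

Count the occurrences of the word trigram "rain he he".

1

Scanning the 52 overlapping trigram windows for "rain he he":
  position 32–34: rain he he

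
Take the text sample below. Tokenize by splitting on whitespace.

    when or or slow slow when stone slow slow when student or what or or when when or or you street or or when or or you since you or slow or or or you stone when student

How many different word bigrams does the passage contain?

22

38 tokens → 37 bigram windows in total.
Repeated bigrams (each contributes count−1 duplicates):
  or or: 7
  or you: 3
  when or: 3
  or slow: 2
  or when: 2
  slow slow: 2
  slow when: 2
  when student: 2
15 duplicate windows → 37 − 15 = 22 distinct.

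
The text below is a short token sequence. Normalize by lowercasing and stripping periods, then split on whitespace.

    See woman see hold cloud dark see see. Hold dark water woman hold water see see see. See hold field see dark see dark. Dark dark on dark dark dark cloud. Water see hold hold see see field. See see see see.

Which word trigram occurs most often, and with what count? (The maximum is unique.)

Trigram frequencies (highest first):
  see see see: 4
  see see hold: 2
  dark dark dark: 2
  see woman see: 1
  woman see hold: 1
  see hold cloud: 1
  … (29 more, each ≤ 1)

"see see see", 4 times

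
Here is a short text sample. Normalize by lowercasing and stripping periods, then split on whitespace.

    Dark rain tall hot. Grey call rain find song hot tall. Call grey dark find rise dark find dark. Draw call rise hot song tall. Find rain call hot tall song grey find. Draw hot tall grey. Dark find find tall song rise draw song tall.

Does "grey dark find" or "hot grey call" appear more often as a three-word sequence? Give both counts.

"grey dark find" (2 vs 1)

"grey dark find": 2 occurrences
"hot grey call": 1 occurrence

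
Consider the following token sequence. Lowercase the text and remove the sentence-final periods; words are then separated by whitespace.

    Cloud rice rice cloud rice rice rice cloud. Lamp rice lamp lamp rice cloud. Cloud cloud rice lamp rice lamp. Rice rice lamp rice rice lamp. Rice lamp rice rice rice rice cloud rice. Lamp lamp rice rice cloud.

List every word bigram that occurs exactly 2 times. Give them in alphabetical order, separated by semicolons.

cloud cloud; lamp lamp

Bigram counts meeting the condition (exactly 2 times):
  cloud cloud: 2
  lamp lamp: 2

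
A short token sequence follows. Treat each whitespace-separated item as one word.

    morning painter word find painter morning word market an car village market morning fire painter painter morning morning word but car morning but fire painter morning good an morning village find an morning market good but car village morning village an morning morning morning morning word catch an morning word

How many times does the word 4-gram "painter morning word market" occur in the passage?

Scanning the 47 overlapping 4-gram windows for "painter morning word market":
  position 5–8: painter morning word market

1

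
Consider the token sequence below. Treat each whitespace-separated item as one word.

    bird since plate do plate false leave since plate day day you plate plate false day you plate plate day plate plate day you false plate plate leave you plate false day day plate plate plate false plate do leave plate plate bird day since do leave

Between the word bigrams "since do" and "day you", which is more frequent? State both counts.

"since do": 1 occurrence
"day you": 3 occurrences

"day you" (3 vs 1)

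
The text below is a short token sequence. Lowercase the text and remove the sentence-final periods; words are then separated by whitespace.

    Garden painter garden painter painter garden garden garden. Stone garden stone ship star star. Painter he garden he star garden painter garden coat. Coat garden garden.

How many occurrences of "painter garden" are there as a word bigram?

Scanning the 25 overlapping bigram windows for "painter garden":
  position 2–3: painter garden
  position 5–6: painter garden
  position 21–22: painter garden

3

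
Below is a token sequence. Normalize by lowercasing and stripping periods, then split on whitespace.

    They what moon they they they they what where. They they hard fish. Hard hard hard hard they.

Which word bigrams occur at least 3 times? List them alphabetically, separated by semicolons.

Bigram counts meeting the condition (at least 3 times):
  hard hard: 3
  they they: 4

hard hard; they they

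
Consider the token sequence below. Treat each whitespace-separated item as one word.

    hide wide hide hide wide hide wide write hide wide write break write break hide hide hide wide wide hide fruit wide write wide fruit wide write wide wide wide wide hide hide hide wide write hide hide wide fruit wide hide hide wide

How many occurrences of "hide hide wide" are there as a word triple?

Scanning the 42 overlapping trigram windows for "hide hide wide":
  position 3–5: hide hide wide
  position 16–18: hide hide wide
  position 33–35: hide hide wide
  position 37–39: hide hide wide
  position 42–44: hide hide wide

5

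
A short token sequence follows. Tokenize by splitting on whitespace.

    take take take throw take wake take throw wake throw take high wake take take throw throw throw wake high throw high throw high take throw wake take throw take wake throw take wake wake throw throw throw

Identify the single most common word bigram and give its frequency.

Bigram frequencies (highest first):
  take throw: 5
  throw take: 4
  throw throw: 4
  take take: 3
  take wake: 3
  wake take: 3
  … (9 more, each ≤ 3)

"take throw", 5 times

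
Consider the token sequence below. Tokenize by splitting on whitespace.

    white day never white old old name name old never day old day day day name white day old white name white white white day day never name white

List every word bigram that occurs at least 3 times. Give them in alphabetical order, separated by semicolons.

Bigram counts meeting the condition (at least 3 times):
  day day: 3
  name white: 3
  white day: 3

day day; name white; white day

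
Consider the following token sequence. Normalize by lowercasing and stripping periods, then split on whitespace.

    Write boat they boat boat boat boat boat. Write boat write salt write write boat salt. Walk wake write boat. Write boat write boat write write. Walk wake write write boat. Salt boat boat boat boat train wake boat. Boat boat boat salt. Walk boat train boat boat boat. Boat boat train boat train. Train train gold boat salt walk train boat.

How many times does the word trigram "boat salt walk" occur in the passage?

3

Scanning the 60 overlapping trigram windows for "boat salt walk":
  position 15–17: boat salt walk
  position 42–44: boat salt walk
  position 58–60: boat salt walk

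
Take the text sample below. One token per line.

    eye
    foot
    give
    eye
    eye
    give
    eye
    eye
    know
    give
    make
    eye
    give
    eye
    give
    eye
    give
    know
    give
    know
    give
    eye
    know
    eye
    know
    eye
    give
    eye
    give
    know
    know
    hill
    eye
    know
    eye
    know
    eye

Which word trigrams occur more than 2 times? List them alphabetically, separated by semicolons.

eye give eye; eye know eye; give eye give

Trigram counts meeting the condition (more than 2 times):
  eye give eye: 4
  eye know eye: 4
  give eye give: 3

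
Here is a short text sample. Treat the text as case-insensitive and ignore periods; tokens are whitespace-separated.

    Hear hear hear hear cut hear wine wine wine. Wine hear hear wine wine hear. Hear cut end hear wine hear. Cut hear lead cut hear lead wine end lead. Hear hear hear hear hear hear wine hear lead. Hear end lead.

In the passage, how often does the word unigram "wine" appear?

9

Scanning the 42 tokens for "wine":
  position 7: wine
  position 8: wine
  position 9: wine
  position 10: wine
  position 13: wine
  position 14: wine
  position 20: wine
  position 28: wine
  position 37: wine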